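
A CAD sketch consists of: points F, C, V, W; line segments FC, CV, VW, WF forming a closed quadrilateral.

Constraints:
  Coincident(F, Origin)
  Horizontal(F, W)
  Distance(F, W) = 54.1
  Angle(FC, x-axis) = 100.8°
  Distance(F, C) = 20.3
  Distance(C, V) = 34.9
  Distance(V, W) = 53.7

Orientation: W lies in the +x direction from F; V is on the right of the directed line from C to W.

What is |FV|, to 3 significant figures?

14.6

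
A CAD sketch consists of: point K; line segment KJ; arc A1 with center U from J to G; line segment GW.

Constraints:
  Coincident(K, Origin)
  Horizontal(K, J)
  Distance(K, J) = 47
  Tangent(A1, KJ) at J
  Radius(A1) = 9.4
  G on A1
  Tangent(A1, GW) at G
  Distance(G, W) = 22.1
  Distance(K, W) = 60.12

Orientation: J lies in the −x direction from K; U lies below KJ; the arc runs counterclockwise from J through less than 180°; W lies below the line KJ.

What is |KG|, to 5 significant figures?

57.309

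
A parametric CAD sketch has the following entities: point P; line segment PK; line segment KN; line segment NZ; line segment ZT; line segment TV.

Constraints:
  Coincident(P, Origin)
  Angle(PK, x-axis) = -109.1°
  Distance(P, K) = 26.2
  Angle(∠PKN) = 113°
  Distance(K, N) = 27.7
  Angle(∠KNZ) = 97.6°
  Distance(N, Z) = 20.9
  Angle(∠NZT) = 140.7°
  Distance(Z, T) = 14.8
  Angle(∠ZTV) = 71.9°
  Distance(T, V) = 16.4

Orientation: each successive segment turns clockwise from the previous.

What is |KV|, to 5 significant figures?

24.049

∠NZT = 140.7° gives ZT at 62.200° from the x-axis; with |ZT| = 14.8, T = (-33.473, 6.9305). ∠ZTV = 71.9° gives TV at -45.900° from the x-axis; with |TV| = 16.4, V = (-22.060, -4.8467). Then |KV| = |V − K| = 24.049.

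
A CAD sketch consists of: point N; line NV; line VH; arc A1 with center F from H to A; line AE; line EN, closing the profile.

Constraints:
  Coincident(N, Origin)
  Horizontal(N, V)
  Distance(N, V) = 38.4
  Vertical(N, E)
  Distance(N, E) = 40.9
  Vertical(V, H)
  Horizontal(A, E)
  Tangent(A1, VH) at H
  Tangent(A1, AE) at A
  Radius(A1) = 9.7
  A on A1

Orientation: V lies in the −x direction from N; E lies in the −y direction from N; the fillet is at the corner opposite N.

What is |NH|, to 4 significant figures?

49.48

N is at the origin; NV is horizontal with |NV| = 38.4 and V on the −x side, so V = (-38.40, 0.000). N and E share the same x with |NE| = 40.9 and E on the −y side, so E = (0.000, -40.90). The virtual corner opposite N is at (-38.40, -40.90). The tangent condition forces FH to be normal to VH and tangency of A1 to AE means the radius FA is perpendicular to AE, with radius 9.7, so the center F sits 9.7 in from both sides at F = (-28.70, -31.20). That places the tangent points at H = (-38.40, -31.20) on VH and A = (-28.70, -40.90) on AE. Then |NH| = |H − N| = 49.48.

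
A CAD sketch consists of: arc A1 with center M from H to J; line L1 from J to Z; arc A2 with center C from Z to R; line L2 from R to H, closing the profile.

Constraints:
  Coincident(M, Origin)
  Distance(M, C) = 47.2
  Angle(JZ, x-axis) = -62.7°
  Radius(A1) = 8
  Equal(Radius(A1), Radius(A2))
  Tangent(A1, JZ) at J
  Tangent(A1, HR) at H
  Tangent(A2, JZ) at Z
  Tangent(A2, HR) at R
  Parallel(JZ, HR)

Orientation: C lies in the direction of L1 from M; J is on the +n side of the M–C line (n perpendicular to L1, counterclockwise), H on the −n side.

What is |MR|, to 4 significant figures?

47.87

Tangency of A1 to both parallel lines with radius 8.0 puts J and H at M ± 8.0·n: J = (7.109, 3.669), H = (-7.109, -3.669). Equal radii place Z and R the same way about C: Z = C + 8.0·n = (28.76, -38.27), R = C − 8.0·n = (14.54, -45.61). Then |MR| = |R − M| = 47.87.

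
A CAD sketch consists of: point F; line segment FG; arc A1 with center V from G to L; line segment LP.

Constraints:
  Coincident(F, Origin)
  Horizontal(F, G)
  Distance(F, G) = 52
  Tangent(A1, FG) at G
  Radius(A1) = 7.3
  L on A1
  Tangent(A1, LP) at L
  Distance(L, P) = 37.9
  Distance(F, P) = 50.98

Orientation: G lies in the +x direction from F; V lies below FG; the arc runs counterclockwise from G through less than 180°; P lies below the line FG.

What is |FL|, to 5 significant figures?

45.430

Checks: |VL| = 7.300 ✓; ∠(VL, LP) = 90.00° ✓; |LP| = 37.90 ✓; |FP| = 50.98 ✓.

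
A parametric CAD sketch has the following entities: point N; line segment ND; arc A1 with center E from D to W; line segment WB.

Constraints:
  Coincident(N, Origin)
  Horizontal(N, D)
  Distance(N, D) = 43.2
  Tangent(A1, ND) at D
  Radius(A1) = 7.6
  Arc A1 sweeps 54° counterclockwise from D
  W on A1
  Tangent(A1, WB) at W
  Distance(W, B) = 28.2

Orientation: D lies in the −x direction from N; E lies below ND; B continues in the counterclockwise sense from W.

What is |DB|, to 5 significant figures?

34.491

On A1, D sits at bearing 90° from E; a 54° counterclockwise sweep puts W at bearing 144°, so W = E + 7.6·(cos 144°, sin 144°) = (-49.349, -3.1328). A1 meets WB tangentially, so EW is at right angles to WB, so WB runs along (−sin 144°, cos 144°); with |WB| = 28.2, B = (-65.924, -25.947). Then |DB| = |B − D| = 34.491.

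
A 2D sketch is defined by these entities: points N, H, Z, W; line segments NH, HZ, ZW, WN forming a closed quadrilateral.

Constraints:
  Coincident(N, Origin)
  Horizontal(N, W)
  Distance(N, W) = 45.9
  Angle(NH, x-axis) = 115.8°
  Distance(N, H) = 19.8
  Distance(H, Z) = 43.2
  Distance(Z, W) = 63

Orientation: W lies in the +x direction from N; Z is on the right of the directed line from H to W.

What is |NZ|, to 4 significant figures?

27.88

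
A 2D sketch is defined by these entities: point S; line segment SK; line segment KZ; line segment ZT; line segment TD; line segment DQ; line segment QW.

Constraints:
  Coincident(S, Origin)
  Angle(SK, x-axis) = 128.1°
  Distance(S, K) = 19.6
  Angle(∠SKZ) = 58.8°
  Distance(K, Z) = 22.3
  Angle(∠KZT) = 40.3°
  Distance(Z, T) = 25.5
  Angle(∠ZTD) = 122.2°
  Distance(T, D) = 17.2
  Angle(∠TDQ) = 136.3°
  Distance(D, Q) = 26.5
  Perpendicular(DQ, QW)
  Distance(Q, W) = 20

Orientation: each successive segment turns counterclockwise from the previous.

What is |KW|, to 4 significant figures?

23.26

∠TDQ = 136.3° gives DQ at 130.5° from the x-axis; with |DQ| = 26.5, Q = (-13.92, 44.25). DQ is perpendicular to QW, so QW runs at -139.5°; with |QW| = 20.0, W = (-29.13, 31.26). Then |KW| = |W − K| = 23.26.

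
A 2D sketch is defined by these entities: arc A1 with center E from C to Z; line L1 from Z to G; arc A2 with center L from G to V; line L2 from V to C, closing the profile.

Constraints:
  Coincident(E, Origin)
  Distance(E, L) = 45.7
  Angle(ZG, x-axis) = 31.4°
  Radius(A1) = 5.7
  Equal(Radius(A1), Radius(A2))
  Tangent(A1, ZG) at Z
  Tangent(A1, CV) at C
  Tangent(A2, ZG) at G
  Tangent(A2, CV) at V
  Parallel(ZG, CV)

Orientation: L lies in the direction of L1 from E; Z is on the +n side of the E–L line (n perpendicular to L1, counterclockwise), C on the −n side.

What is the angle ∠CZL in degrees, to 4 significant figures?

82.89°

The slot axis is L1's direction at 31.4°, so u = (cos 31.4°, sin 31.4°) = (0.8536, 0.5210) and n = (−sin 31.4°, cos 31.4°) = (-0.5210, 0.8536). E is at the origin and L lies 45.7 along u from E, so L = 45.7·u = (39.01, 23.81). Tangency of A1 to both parallel lines with radius 5.7 puts Z and C at E ± 5.7·n: Z = (-2.970, 4.865), C = (2.970, -4.865). Then cos ∠CZL = ZC·ZL / (|ZC||ZL|), giving 82.89°.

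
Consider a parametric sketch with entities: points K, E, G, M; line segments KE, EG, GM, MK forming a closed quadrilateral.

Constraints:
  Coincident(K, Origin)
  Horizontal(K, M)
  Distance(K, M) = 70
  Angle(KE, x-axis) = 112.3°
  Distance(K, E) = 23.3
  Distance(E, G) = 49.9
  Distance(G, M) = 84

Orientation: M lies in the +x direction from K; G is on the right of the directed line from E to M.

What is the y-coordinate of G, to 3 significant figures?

-28.3

Checks: |EG| = 49.90 ✓; |GM| = 84.00 ✓.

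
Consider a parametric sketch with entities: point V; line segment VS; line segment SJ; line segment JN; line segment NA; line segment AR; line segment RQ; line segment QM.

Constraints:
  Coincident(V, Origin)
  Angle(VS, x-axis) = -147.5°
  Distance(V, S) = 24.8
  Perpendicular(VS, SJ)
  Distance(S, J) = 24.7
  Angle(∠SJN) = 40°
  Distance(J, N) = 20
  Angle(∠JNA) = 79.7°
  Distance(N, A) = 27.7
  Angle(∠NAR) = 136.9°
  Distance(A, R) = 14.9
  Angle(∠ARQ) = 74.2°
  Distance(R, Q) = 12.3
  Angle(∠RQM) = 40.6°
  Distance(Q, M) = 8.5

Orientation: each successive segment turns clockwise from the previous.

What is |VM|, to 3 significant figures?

42.8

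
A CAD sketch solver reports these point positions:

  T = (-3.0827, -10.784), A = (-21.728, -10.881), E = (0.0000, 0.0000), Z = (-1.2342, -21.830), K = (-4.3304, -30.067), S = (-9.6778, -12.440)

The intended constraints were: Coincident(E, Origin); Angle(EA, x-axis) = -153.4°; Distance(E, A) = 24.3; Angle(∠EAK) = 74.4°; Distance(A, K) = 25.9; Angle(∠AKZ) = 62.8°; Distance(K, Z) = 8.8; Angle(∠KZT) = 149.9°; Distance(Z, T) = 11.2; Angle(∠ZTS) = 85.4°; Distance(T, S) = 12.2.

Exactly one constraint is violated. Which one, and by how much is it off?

Distance(T, S) = 12.2 — off by 5.40.

E = (0.00, 0.00) ✓; EA at -153.4° ✓; |EA| = 24.30 ✓; ∠EAK = 74.40° ✓; |AK| = 25.90 ✓; ∠AKZ = 62.80° ✓; |KZ| = 8.800 ✓; ∠KZT = 149.9° ✓; |ZT| = 11.20 ✓; ∠ZTS = 85.40° ✓; |TS| = 6.800 ✗.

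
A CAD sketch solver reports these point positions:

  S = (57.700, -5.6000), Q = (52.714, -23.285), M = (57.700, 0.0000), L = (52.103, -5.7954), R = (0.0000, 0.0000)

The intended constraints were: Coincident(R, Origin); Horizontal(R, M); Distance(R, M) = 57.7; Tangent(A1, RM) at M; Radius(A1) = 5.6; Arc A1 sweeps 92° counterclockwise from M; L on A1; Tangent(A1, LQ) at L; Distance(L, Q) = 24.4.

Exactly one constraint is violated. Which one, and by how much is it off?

Distance(L, Q) = 24.4 — off by 6.90.

R = (0.00, 0.00) ✓; R.y = 0.00, M.y = 0.00 ✓; |RM| = 57.70 ✓; ∠(SM, MR) = 90.00° ✓; |SM| = 5.600 ✓; bearing(S→L) − bearing(S→M) = 92.00° ✓; |SL| = 5.600 ✓; ∠(SL, LQ) = 90.00° ✓; |LQ| = 17.50 ✗.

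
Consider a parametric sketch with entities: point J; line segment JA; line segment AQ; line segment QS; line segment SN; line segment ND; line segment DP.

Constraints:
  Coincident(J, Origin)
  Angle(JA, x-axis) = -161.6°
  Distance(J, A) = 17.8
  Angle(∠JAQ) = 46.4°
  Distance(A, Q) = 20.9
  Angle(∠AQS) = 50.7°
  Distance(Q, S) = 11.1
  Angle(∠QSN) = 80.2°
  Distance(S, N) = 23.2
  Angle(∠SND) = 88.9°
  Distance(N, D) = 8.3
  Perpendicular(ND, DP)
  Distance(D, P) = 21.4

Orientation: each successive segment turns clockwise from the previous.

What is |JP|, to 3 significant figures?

12.5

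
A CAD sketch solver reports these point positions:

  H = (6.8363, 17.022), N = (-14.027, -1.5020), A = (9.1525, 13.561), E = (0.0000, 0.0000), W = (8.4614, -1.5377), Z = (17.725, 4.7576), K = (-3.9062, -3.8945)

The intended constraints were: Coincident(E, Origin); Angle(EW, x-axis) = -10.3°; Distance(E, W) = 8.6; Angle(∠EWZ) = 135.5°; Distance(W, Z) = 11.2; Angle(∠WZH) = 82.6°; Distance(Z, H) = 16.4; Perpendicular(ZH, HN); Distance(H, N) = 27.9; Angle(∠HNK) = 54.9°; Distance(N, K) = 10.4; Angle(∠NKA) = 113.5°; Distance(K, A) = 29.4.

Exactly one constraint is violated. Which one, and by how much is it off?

Distance(K, A) = 29.4 — off by 7.60.

E = (0.00, 0.00) ✓; EW at -10.30° ✓; |EW| = 8.600 ✓; ∠EWZ = 135.5° ✓; |WZ| = 11.20 ✓; ∠WZH = 82.60° ✓; |ZH| = 16.40 ✓; ∠(ZH, HN) = 90.00° ✓; |HN| = 27.90 ✓; ∠HNK = 54.90° ✓; |NK| = 10.40 ✓; ∠NKA = 113.5° ✓; |KA| = 21.80 ✗.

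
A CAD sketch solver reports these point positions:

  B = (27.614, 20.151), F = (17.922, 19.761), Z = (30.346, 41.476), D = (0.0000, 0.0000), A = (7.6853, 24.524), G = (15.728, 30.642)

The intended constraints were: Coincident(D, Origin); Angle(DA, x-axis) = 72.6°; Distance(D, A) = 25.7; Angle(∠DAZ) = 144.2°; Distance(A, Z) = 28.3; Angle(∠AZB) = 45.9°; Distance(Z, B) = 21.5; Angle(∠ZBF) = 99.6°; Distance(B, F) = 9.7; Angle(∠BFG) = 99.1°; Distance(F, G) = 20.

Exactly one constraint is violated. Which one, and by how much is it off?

Distance(F, G) = 20 — off by 8.90.

D = (0.00, 0.00) ✓; DA at 72.60° ✓; |DA| = 25.70 ✓; ∠DAZ = 144.2° ✓; |AZ| = 28.30 ✓; ∠AZB = 45.90° ✓; |ZB| = 21.50 ✓; ∠ZBF = 99.60° ✓; |BF| = 9.700 ✓; ∠BFG = 99.10° ✓; |FG| = 11.10 ✗.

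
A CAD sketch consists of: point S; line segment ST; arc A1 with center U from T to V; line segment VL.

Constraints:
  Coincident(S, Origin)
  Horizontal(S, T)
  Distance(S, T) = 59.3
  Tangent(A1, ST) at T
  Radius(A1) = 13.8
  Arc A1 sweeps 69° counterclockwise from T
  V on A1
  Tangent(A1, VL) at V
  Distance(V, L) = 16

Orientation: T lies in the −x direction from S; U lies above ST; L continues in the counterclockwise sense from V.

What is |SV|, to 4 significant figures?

47.25

S is at the origin; S and T share the same y with |ST| = 59.3 and T on the −x side, so T = (-59.30, 0.000). Since A1 is tangent to ST there, UT ⟂ ST, so U = T + (0, 13.8) = (-59.30, 13.80). On A1, T sits at bearing -90° from U; a 69° counterclockwise sweep puts V at bearing -21°, so V = U + 13.8·(cos -21°, sin -21°) = (-46.42, 8.855). Then |SV| = |V − S| = 47.25.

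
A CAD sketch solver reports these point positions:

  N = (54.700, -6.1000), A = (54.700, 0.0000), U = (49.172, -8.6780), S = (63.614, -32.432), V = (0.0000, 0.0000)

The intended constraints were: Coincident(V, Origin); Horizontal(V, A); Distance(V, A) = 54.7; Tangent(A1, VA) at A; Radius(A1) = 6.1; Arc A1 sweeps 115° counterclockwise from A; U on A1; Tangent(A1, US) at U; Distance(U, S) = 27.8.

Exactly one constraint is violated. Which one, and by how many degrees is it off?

Tangent(A1, US) at U — off by 6.30°.

V = (0.00, 0.00) ✓; V.y = 0.00, A.y = 0.00 ✓; |VA| = 54.70 ✓; ∠(NA, AV) = 90.00° ✓; |NA| = 6.100 ✓; bearing(N→U) − bearing(N→A) = 115.0° ✓; |NU| = 6.100 ✓; ∠(NU, US) = 83.70° ✗; |US| = 27.80 ✓.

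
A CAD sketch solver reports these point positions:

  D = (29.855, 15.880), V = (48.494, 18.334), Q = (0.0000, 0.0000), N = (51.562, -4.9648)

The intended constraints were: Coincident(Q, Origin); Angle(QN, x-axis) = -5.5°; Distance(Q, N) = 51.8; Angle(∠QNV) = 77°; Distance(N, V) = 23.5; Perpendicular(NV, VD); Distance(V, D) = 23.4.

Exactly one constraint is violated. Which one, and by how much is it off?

Distance(V, D) = 23.4 — off by 4.60.

Q = (0.00, 0.00) ✓; QN at -5.500° ✓; |QN| = 51.80 ✓; ∠QNV = 77.00° ✓; |NV| = 23.50 ✓; ∠(NV, VD) = 90.00° ✓; |VD| = 18.80 ✗.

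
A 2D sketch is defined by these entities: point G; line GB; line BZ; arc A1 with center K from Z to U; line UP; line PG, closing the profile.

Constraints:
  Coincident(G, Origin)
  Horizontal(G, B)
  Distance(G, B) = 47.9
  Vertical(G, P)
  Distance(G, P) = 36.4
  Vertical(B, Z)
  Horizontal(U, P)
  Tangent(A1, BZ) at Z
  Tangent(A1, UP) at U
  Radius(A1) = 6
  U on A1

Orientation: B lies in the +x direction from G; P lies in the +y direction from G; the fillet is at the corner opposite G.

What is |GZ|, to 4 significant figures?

56.73

G is at the origin; GB is horizontal with |GB| = 47.9 and B on the +x side, so B = (47.90, 0.000). G and P share the same x with |GP| = 36.4 and P on the +y side, so P = (0.000, 36.40). The virtual corner opposite G is at (47.90, 36.40). Since A1 is tangent to BZ there, KZ ⟂ BZ and tangency of A1 to UP means the radius KU is perpendicular to UP, with radius 6.0, so the center K sits 6.0 in from both sides at K = (41.90, 30.40). That places the tangent points at Z = (47.90, 30.40) on BZ and U = (41.90, 36.40) on UP. Then |GZ| = |Z − G| = 56.73.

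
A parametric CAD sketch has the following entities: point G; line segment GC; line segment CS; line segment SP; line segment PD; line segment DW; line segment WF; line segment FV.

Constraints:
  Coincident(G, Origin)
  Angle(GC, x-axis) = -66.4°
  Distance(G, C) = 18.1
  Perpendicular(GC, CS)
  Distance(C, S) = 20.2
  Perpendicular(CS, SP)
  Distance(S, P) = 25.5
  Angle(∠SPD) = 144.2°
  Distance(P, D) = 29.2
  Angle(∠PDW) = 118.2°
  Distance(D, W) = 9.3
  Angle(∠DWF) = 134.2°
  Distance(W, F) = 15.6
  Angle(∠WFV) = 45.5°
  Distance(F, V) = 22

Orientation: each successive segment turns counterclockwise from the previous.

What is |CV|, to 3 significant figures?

39.0

G is at the origin; GC runs at -66.4° with length 18.1, so C = (7.25, -16.6). The perpendicularity gives CS at right angles to GC, so CS runs at 23.6°; with |CS| = 20.2, S = (25.8, -8.50). The perpendicularity gives SP at right angles to CS, so SP runs at 114°; with |SP| = 25.5, P = (15.5, 14.9). ∠SPD = 144.2° gives PD at 149° from the x-axis; with |PD| = 29.2, D = (-9.59, 29.7). ∠PDW = 118.2° gives DW at -149° from the x-axis; with |DW| = 9.3, W = (-17.5, 24.9). ∠DWF = 134.2° gives WF at -103° from the x-axis; with |WF| = 15.6, F = (-21.0, 9.71). ∠WFV = 45.5° gives FV at 31.5° from the x-axis; with |FV| = 22.0, V = (-2.29, 21.2). Then |CV| = |V − C| = 39.0.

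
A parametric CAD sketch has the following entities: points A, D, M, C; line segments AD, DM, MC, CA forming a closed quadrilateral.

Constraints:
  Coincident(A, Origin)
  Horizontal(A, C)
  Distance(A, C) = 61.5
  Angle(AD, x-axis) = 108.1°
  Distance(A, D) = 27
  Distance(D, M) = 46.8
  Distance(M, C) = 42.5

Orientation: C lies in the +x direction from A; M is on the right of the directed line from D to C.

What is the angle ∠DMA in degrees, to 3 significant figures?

23.3°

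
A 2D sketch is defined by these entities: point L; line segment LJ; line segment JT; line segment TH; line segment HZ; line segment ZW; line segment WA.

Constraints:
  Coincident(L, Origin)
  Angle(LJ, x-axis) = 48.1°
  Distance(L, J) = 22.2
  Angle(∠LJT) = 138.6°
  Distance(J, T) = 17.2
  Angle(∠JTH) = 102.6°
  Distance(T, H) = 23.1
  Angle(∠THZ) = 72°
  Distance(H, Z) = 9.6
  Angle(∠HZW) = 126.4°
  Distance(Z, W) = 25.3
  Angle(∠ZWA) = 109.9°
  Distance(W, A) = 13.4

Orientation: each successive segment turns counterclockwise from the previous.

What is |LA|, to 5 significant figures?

35.272

∠HZW = 126.4° gives ZW at -31.500° from the x-axis; with |ZW| = 25.3, W = (14.869, 16.175). ∠ZWA = 109.9° gives WA at 38.600° from the x-axis; with |WA| = 13.4, A = (25.341, 24.535). Then |LA| = |A − L| = 35.272.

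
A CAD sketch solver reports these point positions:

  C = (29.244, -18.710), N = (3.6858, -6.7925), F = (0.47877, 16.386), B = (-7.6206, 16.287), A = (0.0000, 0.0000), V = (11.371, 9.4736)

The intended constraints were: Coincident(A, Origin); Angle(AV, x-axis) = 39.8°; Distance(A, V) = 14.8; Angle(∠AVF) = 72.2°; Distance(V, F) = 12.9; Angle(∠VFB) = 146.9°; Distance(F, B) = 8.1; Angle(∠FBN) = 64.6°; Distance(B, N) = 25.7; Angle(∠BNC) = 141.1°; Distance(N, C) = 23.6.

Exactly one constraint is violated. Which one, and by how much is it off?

Distance(N, C) = 23.6 — off by 4.60.

A = (0.00, 0.00) ✓; AV at 39.80° ✓; |AV| = 14.80 ✓; ∠AVF = 72.20° ✓; |VF| = 12.90 ✓; ∠VFB = 146.9° ✓; |FB| = 8.100 ✓; ∠FBN = 64.60° ✓; |BN| = 25.70 ✓; ∠BNC = 141.1° ✓; |NC| = 28.20 ✗.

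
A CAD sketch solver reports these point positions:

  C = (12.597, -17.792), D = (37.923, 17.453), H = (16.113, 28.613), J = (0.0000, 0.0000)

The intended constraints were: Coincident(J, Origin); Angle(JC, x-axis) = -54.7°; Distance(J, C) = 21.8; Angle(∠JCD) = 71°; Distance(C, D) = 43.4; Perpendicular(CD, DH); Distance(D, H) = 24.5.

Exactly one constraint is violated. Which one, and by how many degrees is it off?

Perpendicular(CD, DH) — off by 8.60°.

J = (0.00, 0.00) ✓; JC at -54.70° ✓; |JC| = 21.80 ✓; ∠JCD = 71.00° ✓; |CD| = 43.40 ✓; ∠(CD, DH) = 98.60° ✗; |DH| = 24.50 ✓.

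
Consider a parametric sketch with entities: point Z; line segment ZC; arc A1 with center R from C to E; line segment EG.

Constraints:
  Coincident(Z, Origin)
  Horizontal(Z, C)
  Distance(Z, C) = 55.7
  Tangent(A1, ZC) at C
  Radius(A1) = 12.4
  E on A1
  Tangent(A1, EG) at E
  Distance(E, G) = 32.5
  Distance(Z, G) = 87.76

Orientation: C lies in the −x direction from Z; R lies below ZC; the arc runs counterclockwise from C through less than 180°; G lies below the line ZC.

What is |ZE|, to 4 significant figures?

67.73

Checks: |RE| = 12.40 ✓; ∠(RE, EG) = 90.00° ✓; |EG| = 32.50 ✓; |ZG| = 87.76 ✓.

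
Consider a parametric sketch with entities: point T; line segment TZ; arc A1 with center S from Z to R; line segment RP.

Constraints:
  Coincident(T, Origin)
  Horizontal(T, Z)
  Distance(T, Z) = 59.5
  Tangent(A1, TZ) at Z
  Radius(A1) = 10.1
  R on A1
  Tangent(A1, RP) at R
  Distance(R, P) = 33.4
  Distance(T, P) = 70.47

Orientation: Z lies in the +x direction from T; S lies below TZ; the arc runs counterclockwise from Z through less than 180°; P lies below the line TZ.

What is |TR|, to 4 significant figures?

50.86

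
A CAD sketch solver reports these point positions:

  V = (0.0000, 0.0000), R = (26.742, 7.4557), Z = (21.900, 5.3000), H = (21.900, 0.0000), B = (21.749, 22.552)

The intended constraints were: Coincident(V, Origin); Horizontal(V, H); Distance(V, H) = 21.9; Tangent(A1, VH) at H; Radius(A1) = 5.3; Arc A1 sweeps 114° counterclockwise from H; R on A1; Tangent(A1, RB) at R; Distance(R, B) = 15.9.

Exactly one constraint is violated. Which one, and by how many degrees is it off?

Tangent(A1, RB) at R — off by 5.70°.

V = (0.00, 0.00) ✓; V.y = 0.00, H.y = 0.00 ✓; |VH| = 21.90 ✓; ∠(ZH, HV) = 90.00° ✓; |ZH| = 5.300 ✓; bearing(Z→R) − bearing(Z→H) = 114.0° ✓; |ZR| = 5.300 ✓; ∠(ZR, RB) = 95.70° ✗; |RB| = 15.90 ✓.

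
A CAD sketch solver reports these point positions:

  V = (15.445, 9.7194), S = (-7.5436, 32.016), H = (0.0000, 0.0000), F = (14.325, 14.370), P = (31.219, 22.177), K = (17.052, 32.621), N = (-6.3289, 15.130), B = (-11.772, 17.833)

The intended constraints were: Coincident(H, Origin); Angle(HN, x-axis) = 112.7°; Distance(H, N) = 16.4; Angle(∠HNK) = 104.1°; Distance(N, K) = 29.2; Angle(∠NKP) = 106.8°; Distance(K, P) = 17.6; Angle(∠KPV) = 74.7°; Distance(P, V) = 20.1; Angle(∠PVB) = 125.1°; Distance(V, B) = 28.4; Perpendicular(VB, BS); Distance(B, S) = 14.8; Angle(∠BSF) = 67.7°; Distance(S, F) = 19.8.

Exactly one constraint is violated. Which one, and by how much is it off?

Distance(S, F) = 19.8 — off by 8.30.

H = (0.00, 0.00) ✓; HN at 112.7° ✓; |HN| = 16.40 ✓; ∠HNK = 104.1° ✓; |NK| = 29.20 ✓; ∠NKP = 106.8° ✓; |KP| = 17.60 ✓; ∠KPV = 74.70° ✓; |PV| = 20.10 ✓; ∠PVB = 125.1° ✓; |VB| = 28.40 ✓; ∠(VB, BS) = 90.00° ✓; |BS| = 14.80 ✓; ∠BSF = 67.70° ✓; |SF| = 28.10 ✗.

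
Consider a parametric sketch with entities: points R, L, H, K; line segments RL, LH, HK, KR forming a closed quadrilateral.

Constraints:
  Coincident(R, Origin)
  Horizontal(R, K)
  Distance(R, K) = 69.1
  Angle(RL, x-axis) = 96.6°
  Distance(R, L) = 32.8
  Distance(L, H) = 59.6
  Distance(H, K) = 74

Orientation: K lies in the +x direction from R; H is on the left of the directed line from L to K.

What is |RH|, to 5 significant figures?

81.654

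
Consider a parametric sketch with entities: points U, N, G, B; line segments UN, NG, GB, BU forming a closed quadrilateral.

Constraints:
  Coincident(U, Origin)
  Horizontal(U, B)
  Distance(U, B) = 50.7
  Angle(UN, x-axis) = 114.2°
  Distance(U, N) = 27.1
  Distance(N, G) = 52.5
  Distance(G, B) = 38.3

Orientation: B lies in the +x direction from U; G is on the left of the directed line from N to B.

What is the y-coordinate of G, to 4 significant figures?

36.77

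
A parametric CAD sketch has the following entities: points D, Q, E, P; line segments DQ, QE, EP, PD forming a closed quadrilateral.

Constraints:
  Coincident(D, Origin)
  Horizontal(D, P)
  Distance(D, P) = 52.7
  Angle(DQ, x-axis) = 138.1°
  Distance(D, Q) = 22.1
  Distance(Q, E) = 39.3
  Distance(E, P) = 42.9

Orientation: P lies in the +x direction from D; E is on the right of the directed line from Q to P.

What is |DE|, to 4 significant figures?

17.24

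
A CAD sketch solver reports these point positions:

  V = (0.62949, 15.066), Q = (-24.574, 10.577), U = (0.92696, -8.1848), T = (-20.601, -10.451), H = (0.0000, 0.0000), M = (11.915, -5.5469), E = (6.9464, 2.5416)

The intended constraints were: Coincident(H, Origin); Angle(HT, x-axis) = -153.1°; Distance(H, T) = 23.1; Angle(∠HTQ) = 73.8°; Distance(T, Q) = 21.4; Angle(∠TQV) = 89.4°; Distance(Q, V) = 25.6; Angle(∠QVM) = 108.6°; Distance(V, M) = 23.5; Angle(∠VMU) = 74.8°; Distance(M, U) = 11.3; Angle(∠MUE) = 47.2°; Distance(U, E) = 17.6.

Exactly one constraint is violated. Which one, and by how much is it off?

Distance(U, E) = 17.6 — off by 5.30.

H = (0.00, 0.00) ✓; HT at -153.1° ✓; |HT| = 23.10 ✓; ∠HTQ = 73.80° ✓; |TQ| = 21.40 ✓; ∠TQV = 89.40° ✓; |QV| = 25.60 ✓; ∠QVM = 108.6° ✓; |VM| = 23.50 ✓; ∠VMU = 74.80° ✓; |MU| = 11.30 ✓; ∠MUE = 47.20° ✓; |UE| = 12.30 ✗.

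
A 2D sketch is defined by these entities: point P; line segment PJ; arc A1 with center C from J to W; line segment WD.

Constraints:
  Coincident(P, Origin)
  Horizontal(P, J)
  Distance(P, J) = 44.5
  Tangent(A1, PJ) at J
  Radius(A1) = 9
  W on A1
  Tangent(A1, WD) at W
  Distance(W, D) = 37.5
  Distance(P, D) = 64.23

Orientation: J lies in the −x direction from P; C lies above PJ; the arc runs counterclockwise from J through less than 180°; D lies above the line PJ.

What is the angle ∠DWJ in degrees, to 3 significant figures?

129°

P is at the origin; PJ is horizontal with |PJ| = 44.5 and J on the −x side, so J = (-44.5, 0.00). Since A1 is tangent to PJ there, CJ ⟂ PJ, so C = J + (0, 9) = (-44.5, 9.00). Since CW ⟂ WD (tangency), |CD| = √(9.0² + 37.5²) = 38.6 regardless of where W sits on A1. So D lies on both circle(P, 64.23) and circle(C, 38.6); the above-PJ intersection is D = (-43.2, 47.5). W is the foot of the tangent from D: W = (-35.7, 10.8).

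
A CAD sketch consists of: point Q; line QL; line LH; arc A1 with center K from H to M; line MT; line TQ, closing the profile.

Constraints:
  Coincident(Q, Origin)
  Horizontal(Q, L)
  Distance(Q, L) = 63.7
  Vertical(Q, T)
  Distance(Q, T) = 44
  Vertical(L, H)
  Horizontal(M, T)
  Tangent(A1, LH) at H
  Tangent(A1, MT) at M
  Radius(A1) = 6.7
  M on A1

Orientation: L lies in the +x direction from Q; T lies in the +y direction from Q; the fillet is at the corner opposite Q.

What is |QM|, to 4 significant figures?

72.01

Q is at the origin; QL is horizontal with |QL| = 63.7 and L on the +x side, so L = (63.70, 0.000). Q and T share the same x with |QT| = 44.0 and T on the +y side, so T = (0.000, 44.00). The virtual corner opposite Q is at (63.70, 44.00). A1 meets LH tangentially, so KH is at right angles to LH and the tangent condition forces KM to be normal to MT, with radius 6.7, so the center K sits 6.7 in from both sides at K = (57.00, 37.30). That places the tangent points at H = (63.70, 37.30) on LH and M = (57.00, 44.00) on MT. Then |QM| = |M − Q| = 72.01.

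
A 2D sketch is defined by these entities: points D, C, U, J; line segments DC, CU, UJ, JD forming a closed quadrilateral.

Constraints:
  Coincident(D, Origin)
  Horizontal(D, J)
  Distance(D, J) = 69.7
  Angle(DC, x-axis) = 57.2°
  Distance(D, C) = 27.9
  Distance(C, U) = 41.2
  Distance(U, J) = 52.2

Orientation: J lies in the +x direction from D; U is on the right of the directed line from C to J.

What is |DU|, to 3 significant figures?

26.9

Checks: |CU| = 41.20 ✓; |UJ| = 52.20 ✓.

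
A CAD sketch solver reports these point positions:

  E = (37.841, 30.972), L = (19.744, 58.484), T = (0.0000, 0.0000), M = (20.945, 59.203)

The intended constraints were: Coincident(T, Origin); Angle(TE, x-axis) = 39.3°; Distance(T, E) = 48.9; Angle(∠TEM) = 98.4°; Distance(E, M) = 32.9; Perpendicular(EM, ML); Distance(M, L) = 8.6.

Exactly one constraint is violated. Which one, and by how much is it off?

Distance(M, L) = 8.6 — off by 7.20.

T = (0.00, 0.00) ✓; TE at 39.30° ✓; |TE| = 48.90 ✓; ∠TEM = 98.40° ✓; |EM| = 32.90 ✓; ∠(EM, ML) = 90.01° ✓; |ML| = 1.400 ✗.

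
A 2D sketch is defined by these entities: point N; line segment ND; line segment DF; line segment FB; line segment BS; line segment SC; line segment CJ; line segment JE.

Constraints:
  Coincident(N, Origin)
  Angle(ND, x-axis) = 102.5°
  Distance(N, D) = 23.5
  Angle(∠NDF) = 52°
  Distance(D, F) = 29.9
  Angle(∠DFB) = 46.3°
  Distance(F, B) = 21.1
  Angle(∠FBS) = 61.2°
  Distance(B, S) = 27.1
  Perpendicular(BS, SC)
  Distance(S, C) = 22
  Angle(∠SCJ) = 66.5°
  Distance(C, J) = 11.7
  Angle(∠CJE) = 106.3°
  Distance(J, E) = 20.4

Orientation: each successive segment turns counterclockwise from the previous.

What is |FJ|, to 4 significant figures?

6.312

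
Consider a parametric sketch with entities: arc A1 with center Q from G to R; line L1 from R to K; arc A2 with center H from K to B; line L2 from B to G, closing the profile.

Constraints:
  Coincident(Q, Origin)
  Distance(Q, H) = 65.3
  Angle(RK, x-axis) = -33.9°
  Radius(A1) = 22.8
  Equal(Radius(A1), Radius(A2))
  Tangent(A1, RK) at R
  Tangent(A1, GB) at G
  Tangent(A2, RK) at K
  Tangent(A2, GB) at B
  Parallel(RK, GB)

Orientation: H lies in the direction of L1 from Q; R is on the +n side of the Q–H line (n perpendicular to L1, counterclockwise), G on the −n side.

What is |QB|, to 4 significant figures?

69.17

The slot axis is L1's direction at -33.9°, so u = (cos -33.9°, sin -33.9°) = (0.8300, -0.5577) and n = (−sin -33.9°, cos -33.9°) = (0.5577, 0.8300). Q is at the origin and H lies 65.3 along u from Q, so H = 65.3·u = (54.20, -36.42). Tangency of A1 to both parallel lines with radius 22.8 puts R and G at Q ± 22.8·n: R = (12.72, 18.92), G = (-12.72, -18.92). Equal radii place K and B the same way about H: K = H + 22.8·n = (66.92, -17.50), B = H − 22.8·n = (41.48, -55.35). Then |QB| = |B − Q| = 69.17.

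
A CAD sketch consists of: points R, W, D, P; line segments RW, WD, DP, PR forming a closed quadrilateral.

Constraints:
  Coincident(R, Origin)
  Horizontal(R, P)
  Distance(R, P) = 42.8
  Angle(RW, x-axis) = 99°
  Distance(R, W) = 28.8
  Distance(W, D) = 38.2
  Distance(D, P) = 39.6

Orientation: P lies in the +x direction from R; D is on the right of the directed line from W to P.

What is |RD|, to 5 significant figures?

9.7008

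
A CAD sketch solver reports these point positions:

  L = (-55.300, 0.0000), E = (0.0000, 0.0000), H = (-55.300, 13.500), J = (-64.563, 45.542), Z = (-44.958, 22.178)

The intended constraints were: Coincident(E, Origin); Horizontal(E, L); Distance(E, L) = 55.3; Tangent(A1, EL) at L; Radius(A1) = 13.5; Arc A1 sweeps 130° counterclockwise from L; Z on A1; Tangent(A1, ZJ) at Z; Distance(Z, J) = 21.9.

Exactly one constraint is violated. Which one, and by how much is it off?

Distance(Z, J) = 21.9 — off by 8.60.

E = (0.00, 0.00) ✓; E.y = 0.00, L.y = 0.00 ✓; |EL| = 55.30 ✓; ∠(HL, LE) = 90.00° ✓; |HL| = 13.50 ✓; bearing(H→Z) − bearing(H→L) = 130.0° ✓; |HZ| = 13.50 ✓; ∠(HZ, ZJ) = 90.00° ✓; |ZJ| = 30.50 ✗.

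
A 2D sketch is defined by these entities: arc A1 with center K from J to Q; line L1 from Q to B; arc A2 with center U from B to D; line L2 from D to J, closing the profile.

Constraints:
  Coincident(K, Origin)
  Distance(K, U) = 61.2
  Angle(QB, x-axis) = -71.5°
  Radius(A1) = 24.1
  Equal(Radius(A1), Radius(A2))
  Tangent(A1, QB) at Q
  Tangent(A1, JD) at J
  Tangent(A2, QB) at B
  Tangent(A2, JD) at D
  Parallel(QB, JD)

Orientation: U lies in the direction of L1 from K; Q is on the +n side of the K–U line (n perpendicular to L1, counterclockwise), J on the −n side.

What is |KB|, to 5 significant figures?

65.774

The slot axis is L1's direction at -71.5°, so u = (cos -71.5°, sin -71.5°) = (0.31730, -0.94832) and n = (−sin -71.5°, cos -71.5°) = (0.94832, 0.31730). K is at the origin and U lies 61.2 along u from K, so U = 61.2·u = (19.419, -58.037). Tangency of A1 to both parallel lines with radius 24.1 puts Q and J at K ± 24.1·n: Q = (22.855, 7.6470), J = (-22.855, -7.6470). Equal radii place B and D the same way about U: B = U + 24.1·n = (42.274, -50.390), D = U − 24.1·n = (-3.4356, -65.684). Then |KB| = |B − K| = 65.774.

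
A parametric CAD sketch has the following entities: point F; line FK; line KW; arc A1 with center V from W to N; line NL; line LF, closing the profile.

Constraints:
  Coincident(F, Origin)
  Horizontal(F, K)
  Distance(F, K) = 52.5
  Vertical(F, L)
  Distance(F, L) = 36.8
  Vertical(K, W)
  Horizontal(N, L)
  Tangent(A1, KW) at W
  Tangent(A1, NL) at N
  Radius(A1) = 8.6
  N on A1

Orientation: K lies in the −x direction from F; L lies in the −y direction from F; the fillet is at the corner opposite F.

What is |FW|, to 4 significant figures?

59.59

F is at the origin; FK is horizontal with |FK| = 52.5 and K on the −x side, so K = (-52.50, 0.000). F and L share the same x with |FL| = 36.8 and L on the −y side, so L = (0.000, -36.80). The virtual corner opposite F is at (-52.50, -36.80). Tangency of A1 to KW means the radius VW is perpendicular to KW and tangency of A1 to NL means the radius VN is perpendicular to NL, with radius 8.6, so the center V sits 8.6 in from both sides at V = (-43.90, -28.20). That places the tangent points at W = (-52.50, -28.20) on KW and N = (-43.90, -36.80) on NL. Then |FW| = |W − F| = 59.59.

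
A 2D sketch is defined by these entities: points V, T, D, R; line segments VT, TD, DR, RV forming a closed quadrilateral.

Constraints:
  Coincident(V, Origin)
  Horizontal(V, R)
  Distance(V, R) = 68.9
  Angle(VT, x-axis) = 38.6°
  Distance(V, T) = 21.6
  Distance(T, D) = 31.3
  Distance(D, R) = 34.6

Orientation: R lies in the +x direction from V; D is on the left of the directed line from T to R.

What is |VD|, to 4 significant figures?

52.42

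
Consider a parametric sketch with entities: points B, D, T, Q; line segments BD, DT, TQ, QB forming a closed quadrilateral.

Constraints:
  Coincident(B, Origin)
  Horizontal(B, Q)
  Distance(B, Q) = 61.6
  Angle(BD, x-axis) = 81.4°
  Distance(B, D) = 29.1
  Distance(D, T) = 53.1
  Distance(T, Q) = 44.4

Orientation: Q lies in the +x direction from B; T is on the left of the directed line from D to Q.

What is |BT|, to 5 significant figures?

70.585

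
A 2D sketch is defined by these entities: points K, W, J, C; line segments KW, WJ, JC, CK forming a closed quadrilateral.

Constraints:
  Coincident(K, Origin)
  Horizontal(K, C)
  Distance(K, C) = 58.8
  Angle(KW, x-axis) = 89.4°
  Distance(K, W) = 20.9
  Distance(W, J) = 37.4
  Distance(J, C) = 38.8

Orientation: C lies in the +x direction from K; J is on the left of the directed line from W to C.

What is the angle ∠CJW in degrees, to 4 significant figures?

109.4°

K is at the origin; K and C share the same y with |KC| = 58.8 and C in +x, so C = (58.8, 0). KW runs at 89.4° with |KW| = 20.9, so W = (0.2189, 20.90). J is determined by |WJ| = 37.4 and |JC| = 38.8 together: it lies at the intersection of circle(W, 37.4) and circle(C, 38.8). With |WC| = 62.20, the foot of the radical line on WC is 30.24 from W and the perpendicular offset is √(37.4² − 30.24²) = 22.01. Taking the left-of-WC solution: J = (36.10, 31.46).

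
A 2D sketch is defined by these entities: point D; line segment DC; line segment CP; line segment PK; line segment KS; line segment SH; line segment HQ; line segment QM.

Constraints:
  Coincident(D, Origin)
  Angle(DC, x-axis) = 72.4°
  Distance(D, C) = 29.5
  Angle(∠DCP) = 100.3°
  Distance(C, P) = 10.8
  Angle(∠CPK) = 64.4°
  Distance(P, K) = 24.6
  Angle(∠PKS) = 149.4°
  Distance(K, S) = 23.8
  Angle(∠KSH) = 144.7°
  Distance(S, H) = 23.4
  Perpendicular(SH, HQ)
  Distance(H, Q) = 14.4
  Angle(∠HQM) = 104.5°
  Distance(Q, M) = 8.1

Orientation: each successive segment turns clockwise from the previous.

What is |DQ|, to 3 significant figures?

38.3

∠KSH = 144.7° gives SH at 171° from the x-axis; with |SH| = 23.4, H = (-38.2, -0.947). SH is perpendicular to HQ, so HQ runs at 81.2°; with |HQ| = 14.4, Q = (-36.0, 13.3). Then |DQ| = |Q − D| = 38.3.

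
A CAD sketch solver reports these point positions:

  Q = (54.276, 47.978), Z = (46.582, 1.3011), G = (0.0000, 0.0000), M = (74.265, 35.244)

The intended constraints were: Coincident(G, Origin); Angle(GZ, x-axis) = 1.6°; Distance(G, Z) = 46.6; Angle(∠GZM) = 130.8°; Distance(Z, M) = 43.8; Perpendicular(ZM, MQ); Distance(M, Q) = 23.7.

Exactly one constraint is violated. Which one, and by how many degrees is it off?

Perpendicular(ZM, MQ) — off by 6.70°.

G = (0.00, 0.00) ✓; GZ at 1.600° ✓; |GZ| = 46.60 ✓; ∠GZM = 130.8° ✓; |ZM| = 43.80 ✓; ∠(ZM, MQ) = 96.70° ✗; |MQ| = 23.70 ✓.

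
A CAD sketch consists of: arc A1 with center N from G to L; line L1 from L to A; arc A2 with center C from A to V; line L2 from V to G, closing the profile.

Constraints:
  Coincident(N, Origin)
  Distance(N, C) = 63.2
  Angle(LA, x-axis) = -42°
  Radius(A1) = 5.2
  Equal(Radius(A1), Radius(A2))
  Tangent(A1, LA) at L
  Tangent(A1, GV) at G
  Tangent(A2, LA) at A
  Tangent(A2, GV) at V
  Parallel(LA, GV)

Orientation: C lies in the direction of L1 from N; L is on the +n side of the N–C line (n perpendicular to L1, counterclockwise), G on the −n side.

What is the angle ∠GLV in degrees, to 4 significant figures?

80.66°

The slot axis is L1's direction at -42.0°, so u = (cos -42.0°, sin -42.0°) = (0.7431, -0.6691) and n = (−sin -42.0°, cos -42.0°) = (0.6691, 0.7431). N is at the origin and C lies 63.2 along u from N, so C = 63.2·u = (46.97, -42.29). Tangency of A1 to both parallel lines with radius 5.2 puts L and G at N ± 5.2·n: L = (3.479, 3.864), G = (-3.479, -3.864). Equal radii place A and V the same way about C: A = C + 5.2·n = (50.45, -38.42), V = C − 5.2·n = (43.49, -46.15). Then cos ∠GLV = LG·LV / (|LG||LV|), giving 80.66°.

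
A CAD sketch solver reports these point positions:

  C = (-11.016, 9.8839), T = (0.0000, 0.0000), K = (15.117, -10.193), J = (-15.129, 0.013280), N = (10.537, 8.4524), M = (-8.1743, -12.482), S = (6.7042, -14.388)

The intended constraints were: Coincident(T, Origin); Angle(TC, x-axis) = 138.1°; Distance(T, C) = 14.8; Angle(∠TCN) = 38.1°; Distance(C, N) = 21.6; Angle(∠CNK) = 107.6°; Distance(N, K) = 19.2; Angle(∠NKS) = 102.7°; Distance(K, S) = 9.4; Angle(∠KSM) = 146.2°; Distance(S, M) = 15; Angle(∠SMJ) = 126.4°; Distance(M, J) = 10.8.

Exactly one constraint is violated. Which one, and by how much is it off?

Distance(M, J) = 10.8 — off by 3.50.

T = (0.00, 0.00) ✓; TC at 138.1° ✓; |TC| = 14.80 ✓; ∠TCN = 38.10° ✓; |CN| = 21.60 ✓; ∠CNK = 107.6° ✓; |NK| = 19.20 ✓; ∠NKS = 102.7° ✓; |KS| = 9.401 ✓; ∠KSM = 146.2° ✓; |SM| = 15.00 ✓; ∠SMJ = 126.4° ✓; |MJ| = 14.30 ✗.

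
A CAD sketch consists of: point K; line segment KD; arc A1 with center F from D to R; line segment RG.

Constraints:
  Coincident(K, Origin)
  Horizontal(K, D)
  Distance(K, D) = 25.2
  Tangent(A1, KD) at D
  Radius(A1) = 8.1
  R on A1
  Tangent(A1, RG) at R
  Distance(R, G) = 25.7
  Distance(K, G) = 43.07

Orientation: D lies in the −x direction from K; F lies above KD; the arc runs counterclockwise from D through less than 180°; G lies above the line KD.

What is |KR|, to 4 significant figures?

20.37

K is at the origin; KD is horizontal with |KD| = 25.2 and D on the −x side, so D = (-25.20, 0.000). Tangency of A1 to KD means the radius FD is perpendicular to KD, so F = D + (0, 8.1) = (-25.20, 8.100). Since FR ⟂ RG (tangency), |FG| = √(8.1² + 25.7²) = 26.95 regardless of where R sits on A1. So G lies on both circle(K, 43.07) and circle(F, 26.95); the above-KD intersection is G = (-25.04, 35.05). R is the foot of the tangent from G: R = (-17.46, 10.49).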